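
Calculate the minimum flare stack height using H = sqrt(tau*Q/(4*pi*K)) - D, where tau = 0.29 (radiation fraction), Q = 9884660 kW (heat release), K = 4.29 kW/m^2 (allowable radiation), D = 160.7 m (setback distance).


tau*Q/(4*pi*K) = 0.29 * 9884660 / (4 * pi * 4.29) = 53173.2
sqrt(53173.2) = 230.593
H = 230.593 - 160.7 = 69.89

69.89 m


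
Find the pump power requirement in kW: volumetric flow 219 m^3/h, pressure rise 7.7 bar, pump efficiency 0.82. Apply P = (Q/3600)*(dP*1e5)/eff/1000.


Q = 219 / 3600 = 0.0608333 m^3/s
P = 0.0608333 * (7.7 * 1e5) / 0.82 / 1000 = 57.12

57.12 kW


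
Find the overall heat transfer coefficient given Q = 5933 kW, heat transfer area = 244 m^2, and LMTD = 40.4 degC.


From Q = U*A*LMTD, U = Q / (A * LMTD)
U = 5933 / (244 * 40.4) = 5933 / 9857.6 = 0.6019

0.6019 kW/(m^2*K)


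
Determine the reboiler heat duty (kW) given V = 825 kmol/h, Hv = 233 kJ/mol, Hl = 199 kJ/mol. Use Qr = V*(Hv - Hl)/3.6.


Qr = 825 * (233 - 199) / 3.6 = 825 * 34 / 3.6 = 7792

7792 kW


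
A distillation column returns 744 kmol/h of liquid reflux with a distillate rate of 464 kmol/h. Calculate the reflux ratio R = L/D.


Reflux ratio definition: R = L / D (liquid returned / distillate withdrawn)
L = 744 kmol/h, D = 464 kmol/h
R = 744 / 464 = 1.603

1.603


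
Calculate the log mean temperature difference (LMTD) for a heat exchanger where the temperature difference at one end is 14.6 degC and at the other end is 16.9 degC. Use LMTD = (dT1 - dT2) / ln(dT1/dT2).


LMTD = (dT1 - dT2) / ln(dT1/dT2)
= (14.6 - 16.9) / ln(14.6 / 16.9) = -2.3 / -0.146292 = 15.72

15.72 degC


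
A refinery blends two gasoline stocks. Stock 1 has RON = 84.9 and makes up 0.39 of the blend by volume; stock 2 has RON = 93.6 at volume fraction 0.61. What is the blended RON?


Linear blending: RON_blend = sum(vi * RONi)
Contribution 1: 0.39 * 84.9 = 33.111
Contribution 2: 0.61 * 93.6 = 57.096
RON_blend = 33.111 + 57.096 = 90.207

90.207


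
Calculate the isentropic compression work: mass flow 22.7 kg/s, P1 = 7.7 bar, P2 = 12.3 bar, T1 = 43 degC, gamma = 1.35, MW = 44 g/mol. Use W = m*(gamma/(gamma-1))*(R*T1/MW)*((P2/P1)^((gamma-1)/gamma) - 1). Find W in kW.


Isentropic work: W = m*(gamma/(gamma-1))*(R*T1/MW)*((P2/P1)^((gamma-1)/gamma) - 1)
T1 = 43 + 273.15 = 316.15 K
Pressure ratio = 12.3 / 7.7 = 1.5974
Exponent = (1.35 - 1)/1.35 = 0.259259
(P2/P1)^exp - 1 = 1.5974^0.259259 - 1 = 0.129111
W = 22.7 * 1.35 / 0.35 * 8.314 * 316.15 / 44 * 0.129111 = 675.3

675.3 kW


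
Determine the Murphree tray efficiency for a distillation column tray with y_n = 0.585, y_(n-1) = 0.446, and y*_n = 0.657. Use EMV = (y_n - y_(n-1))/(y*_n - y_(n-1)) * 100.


Murphree vapor efficiency: EMV = (y_n - y_(n-1)) / (y*_n - y_(n-1)) * 100
EMV = (0.585 - 0.446) / (0.657 - 0.446) * 100 = 0.139 / 0.211 * 100 = 65.88

65.88 %


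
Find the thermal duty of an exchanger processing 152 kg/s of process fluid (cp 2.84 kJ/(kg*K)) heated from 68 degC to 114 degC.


Q = m_dot * cp * delta_T
delta_T = 114 - 68 = 46 K
Q = 152 * 2.84 * 46
= 431.68 * 46
= 19857.28 kW

19857.28 kW


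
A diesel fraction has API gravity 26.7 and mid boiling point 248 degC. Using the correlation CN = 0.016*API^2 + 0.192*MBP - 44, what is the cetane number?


CN = 0.016 * 26.7^2 + 0.192 * 248 - 44
CN = 11.40624 + 47.616 - 44 = 15.02224

15.02224


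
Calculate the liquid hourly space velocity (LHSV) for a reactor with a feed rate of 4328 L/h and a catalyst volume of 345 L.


LHSV = volumetric feed rate / catalyst volume
= 4328 L/h / 345 L
= 12.54 h^-1

12.54 h^-1


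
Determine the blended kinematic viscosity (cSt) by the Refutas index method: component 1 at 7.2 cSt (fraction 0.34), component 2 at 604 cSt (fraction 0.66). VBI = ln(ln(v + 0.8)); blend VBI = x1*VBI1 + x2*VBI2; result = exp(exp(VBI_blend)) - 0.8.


Refutas method: VBN_i = 14.534*ln(ln(visc_i + 0.8)) + 10.975, blended linearly by mass fraction; since VBN is linear in VBI_i = ln(ln(visc_i + 0.8)) and the fractions sum to 1, blend VBI directly: visc = exp(exp(VBI_blend)) - 0.8
VBI_1 = ln(ln(7.2 + 0.8)) = 0.732099
VBI_2 = ln(ln(604 + 0.8)) = 1.85706
VBI_blend = 0.34 * 0.732099 + 0.66 * 1.85706 = 1.47457
visc_blend = exp(exp(1.47457)) - 0.8 = 78.18

78.18 cSt


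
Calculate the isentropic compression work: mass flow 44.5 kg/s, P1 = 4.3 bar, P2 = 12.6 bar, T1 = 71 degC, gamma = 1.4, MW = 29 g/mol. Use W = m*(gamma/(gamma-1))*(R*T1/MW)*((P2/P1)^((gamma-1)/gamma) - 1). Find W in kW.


Isentropic work: W = m*(gamma/(gamma-1))*(R*T1/MW)*((P2/P1)^((gamma-1)/gamma) - 1)
T1 = 71 + 273.15 = 344.15 K
Pressure ratio = 12.6 / 4.3 = 2.93023
Exponent = (1.4 - 1)/1.4 = 0.285714
(P2/P1)^exp - 1 = 2.93023^0.285714 - 1 = 0.359566
W = 44.5 * 1.4 / 0.4 * 8.314 * 344.15 / 29 * 0.359566 = 5525

5525 kW


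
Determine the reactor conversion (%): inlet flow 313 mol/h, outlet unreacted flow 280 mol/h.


X = (F_in - F_out) / F_in * 100
Moles reacted = 313 - 280 = 33
X = 33 / 313 * 100
= 0.1054 * 100
= 10.54 %

10.54 %


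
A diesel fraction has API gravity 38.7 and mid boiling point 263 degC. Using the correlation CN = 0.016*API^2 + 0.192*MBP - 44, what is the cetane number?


CN = 0.016 * 38.7^2 + 0.192 * 263 - 44
CN = 23.96304 + 50.496 - 44 = 30.45904

30.45904


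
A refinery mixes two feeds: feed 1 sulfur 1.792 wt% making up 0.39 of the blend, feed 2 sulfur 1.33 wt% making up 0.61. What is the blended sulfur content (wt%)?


Linear sulfur blending: S_blend = x1*S1 + x2*S2
Contribution 1: 0.39 * 1.792 = 0.69888 wt%
Contribution 2: 0.61 * 1.33 = 0.8113 wt%
S_blend = 0.69888 + 0.8113 = 1.51018

1.51018 wt%


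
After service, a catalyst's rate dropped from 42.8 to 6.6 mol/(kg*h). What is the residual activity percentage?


Activity (%) = (rate_used / rate_fresh) * 100
rate_used = 6.6, rate_fresh = 42.8
= (6.6 / 42.8) * 100
= 0.1542 * 100 = 15.42

15.42 %


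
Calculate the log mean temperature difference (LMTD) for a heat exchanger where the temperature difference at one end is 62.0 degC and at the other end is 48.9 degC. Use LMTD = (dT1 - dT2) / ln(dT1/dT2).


LMTD = (dT1 - dT2) / ln(dT1/dT2)
= (62.0 - 48.9) / ln(62.0 / 48.9) = 13.1 / 0.237357 = 55.19

55.19 degC


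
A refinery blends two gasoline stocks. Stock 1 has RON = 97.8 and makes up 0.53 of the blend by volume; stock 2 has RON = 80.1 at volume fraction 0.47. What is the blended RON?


Linear blending: RON_blend = sum(vi * RONi)
Contribution 1: 0.53 * 97.8 = 51.834
Contribution 2: 0.47 * 80.1 = 37.647
RON_blend = 51.834 + 37.647 = 89.481

89.481


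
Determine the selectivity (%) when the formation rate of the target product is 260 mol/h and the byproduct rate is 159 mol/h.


Selectivity = desired / (desired + undesired) * 100
Total products = 260 + 159 = 419 mol/h
S = 260 / 419 * 100
= 0.6205 * 100
= 62.05 %

62.05 %


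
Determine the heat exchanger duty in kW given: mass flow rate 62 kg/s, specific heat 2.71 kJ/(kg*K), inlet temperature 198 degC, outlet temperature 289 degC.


Q = m_dot * cp * delta_T
delta_T = 289 - 198 = 91 K
Q = 62 * 2.71 * 91
= 168.02 * 91
= 15289.82 kW

15289.82 kW


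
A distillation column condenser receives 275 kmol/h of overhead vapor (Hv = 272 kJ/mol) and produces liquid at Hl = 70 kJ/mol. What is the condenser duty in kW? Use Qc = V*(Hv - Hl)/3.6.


Qc = 275 * (272 - 70) / 3.6 = 275 * 202 / 3.6 = 15430

15430 kW


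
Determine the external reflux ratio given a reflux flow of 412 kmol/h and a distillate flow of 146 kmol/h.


Reflux ratio definition: R = L / D (liquid returned / distillate withdrawn)
L = 412 kmol/h, D = 146 kmol/h
R = 412 / 146 = 2.822

2.822


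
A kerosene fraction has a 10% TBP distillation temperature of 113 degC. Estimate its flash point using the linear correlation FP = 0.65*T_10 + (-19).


FP = 0.65 * 113 + (-19) = 54.45

54.45 degC


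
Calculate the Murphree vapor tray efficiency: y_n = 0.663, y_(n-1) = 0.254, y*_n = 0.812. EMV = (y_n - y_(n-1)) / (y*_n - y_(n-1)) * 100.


Murphree vapor efficiency: EMV = (y_n - y_(n-1)) / (y*_n - y_(n-1)) * 100
EMV = (0.663 - 0.254) / (0.812 - 0.254) * 100 = 0.409 / 0.558 * 100 = 73.30

73.30 %


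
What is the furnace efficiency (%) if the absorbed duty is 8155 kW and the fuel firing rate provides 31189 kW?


Furnace efficiency = Q_absorbed / Q_fuel * 100
= 8155 / 31189 * 100 = 26.15

26.15 %


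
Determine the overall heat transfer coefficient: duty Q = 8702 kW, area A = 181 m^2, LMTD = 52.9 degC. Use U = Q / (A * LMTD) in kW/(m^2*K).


From Q = U*A*LMTD, U = Q / (A * LMTD)
U = 8702 / (181 * 52.9) = 8702 / 9574.9 = 0.9088

0.9088 kW/(m^2*K)


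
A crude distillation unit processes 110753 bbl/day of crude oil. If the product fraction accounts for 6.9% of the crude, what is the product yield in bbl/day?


Crude throughput = 110753 bbl/day
Fraction yield = 6.9%
yield = throughput * fraction / 100
yield = 110753 * 6.9 / 100 = 7641.957

7641.957 bbl/day


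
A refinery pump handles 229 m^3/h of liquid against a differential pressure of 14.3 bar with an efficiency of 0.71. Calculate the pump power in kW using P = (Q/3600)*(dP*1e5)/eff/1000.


Q = 229 / 3600 = 0.0636111 m^3/s
P = 0.0636111 * (14.3 * 1e5) / 0.71 / 1000 = 128.1

128.1 kW


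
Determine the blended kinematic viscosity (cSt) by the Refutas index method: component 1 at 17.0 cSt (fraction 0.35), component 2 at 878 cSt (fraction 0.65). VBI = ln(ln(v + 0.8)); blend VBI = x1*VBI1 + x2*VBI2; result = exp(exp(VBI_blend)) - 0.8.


Refutas method: VBN_i = 14.534*ln(ln(visc_i + 0.8)) + 10.975, blended linearly by mass fraction; since VBN is linear in VBI_i = ln(ln(visc_i + 0.8)) and the fractions sum to 1, blend VBI directly: visc = exp(exp(VBI_blend)) - 0.8
VBI_1 = ln(ln(17.0 + 0.8)) = 1.05751
VBI_2 = ln(ln(878 + 0.8)) = 1.91376
VBI_blend = 0.35 * 1.05751 + 0.65 * 1.91376 = 1.61407
visc_blend = exp(exp(1.61407)) - 0.8 = 151.1

151.1 cSt


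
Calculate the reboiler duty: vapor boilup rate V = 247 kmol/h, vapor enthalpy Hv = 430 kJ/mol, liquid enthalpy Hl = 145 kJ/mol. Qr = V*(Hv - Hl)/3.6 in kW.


Qr = 247 * (430 - 145) / 3.6 = 247 * 285 / 3.6 = 19550

19550 kW


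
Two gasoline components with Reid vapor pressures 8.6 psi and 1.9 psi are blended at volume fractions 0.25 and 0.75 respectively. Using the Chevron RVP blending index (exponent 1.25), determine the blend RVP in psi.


Chevron index: RVP_blend = (sum xi*RVPi^1.25)^(1/1.25)
RVP^1.25 terms: 0.25 * 8.6^1.25 + 0.75 * 1.9^1.25 = 5.35485
RVP_blend = 5.35485^(1/1.25) = 3.828

3.828 psi


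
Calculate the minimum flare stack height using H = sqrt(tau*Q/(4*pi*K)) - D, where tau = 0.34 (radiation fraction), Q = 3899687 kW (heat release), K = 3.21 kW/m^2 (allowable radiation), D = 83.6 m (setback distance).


tau*Q/(4*pi*K) = 0.34 * 3899687 / (4 * pi * 3.21) = 32869.6
sqrt(32869.6) = 181.3
H = 181.3 - 83.6 = 97.70

97.70 m


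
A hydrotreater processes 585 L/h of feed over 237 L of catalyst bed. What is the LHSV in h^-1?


LHSV = volumetric feed rate / catalyst volume
= 585 L/h / 237 L
= 2.468 h^-1

2.468 h^-1


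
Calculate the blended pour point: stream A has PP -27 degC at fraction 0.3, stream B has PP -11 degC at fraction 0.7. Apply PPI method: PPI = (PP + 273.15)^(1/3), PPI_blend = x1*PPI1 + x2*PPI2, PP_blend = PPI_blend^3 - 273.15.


PPI_1 = (-27 + 273.15)^(1/3) = 6.2671
PPI_2 = (-11 + 273.15)^(1/3) = 6.400049
PPI_blend = 0.3 * 6.2671 + 0.7 * 6.400049 = 6.360164
PP_blend = 6.360164^3 - 273.15 = 257.2794 - 273.15 = -15.87

-15.87 degC


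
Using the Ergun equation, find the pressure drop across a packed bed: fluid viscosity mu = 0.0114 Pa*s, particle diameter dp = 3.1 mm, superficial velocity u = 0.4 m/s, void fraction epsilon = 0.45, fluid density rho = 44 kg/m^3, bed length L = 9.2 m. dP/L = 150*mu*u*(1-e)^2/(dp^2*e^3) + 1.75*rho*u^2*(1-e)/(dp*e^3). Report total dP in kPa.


dp = 3.1 mm = 0.0031 m
Viscous term = 150*0.0114*0.4*(1-0.45)^2 / (0.0031^2*0.45^3) = 236277
Inertial term = 1.75*44*0.4^2*(1-0.45) / (0.0031*0.45^3) = 23986.9
dP/L = 236277 + 23986.9 = 260264 Pa/m
dP = 260264 * 9.2 / 1000 = 2394 kPa

2394 kPa


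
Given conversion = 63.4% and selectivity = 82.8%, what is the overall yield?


Overall yield = conversion (%) * selectivity (%) / 100
Conversion = 63.4%, Selectivity = 82.8%
Y = 63.4 * 82.8 / 100
= 52.4952 %

52.4952 %


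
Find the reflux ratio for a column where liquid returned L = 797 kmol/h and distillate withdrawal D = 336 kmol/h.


Reflux ratio definition: R = L / D (liquid returned / distillate withdrawn)
L = 797 kmol/h, D = 336 kmol/h
R = 797 / 336 = 2.372

2.372


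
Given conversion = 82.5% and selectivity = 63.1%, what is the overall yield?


Overall yield = conversion (%) * selectivity (%) / 100
Conversion = 82.5%, Selectivity = 63.1%
Y = 82.5 * 63.1 / 100
= 52.0575 %

52.0575 %


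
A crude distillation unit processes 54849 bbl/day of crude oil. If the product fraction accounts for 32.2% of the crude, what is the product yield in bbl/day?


Crude throughput = 54849 bbl/day
Fraction yield = 32.2%
yield = throughput * fraction / 100
yield = 54849 * 32.2 / 100 = 17661.378

17661.378 bbl/day


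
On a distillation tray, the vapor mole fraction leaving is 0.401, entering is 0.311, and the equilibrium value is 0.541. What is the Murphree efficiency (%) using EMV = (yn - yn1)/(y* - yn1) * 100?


Murphree vapor efficiency: EMV = (y_n - y_(n-1)) / (y*_n - y_(n-1)) * 100
EMV = (0.401 - 0.311) / (0.541 - 0.311) * 100 = 0.09 / 0.23 * 100 = 39.13

39.13 %


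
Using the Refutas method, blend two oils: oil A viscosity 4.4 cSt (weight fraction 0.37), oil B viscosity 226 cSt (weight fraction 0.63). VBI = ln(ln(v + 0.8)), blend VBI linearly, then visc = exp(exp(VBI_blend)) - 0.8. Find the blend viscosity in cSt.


Refutas method: VBN_i = 14.534*ln(ln(visc_i + 0.8)) + 10.975, blended linearly by mass fraction; since VBN is linear in VBI_i = ln(ln(visc_i + 0.8)) and the fractions sum to 1, blend VBI directly: visc = exp(exp(VBI_blend)) - 0.8
VBI_1 = ln(ln(4.4 + 0.8)) = 0.499962
VBI_2 = ln(ln(226 + 0.8)) = 1.69085
VBI_blend = 0.37 * 0.499962 + 0.63 * 1.69085 = 1.25022
visc_blend = exp(exp(1.25022)) - 0.8 = 32.02

32.02 cSt


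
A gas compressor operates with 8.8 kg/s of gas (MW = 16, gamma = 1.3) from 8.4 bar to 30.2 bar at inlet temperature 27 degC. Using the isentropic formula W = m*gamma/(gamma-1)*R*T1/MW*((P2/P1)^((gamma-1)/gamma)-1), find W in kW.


Isentropic work: W = m*(gamma/(gamma-1))*(R*T1/MW)*((P2/P1)^((gamma-1)/gamma) - 1)
T1 = 27 + 273.15 = 300.15 K
Pressure ratio = 30.2 / 8.4 = 3.59524
Exponent = (1.3 - 1)/1.3 = 0.230769
(P2/P1)^exp - 1 = 3.59524^0.230769 - 1 = 0.343522
W = 8.8 * 1.3 / 0.3 * 8.314 * 300.15 / 16 * 0.343522 = 2043

2043 kW


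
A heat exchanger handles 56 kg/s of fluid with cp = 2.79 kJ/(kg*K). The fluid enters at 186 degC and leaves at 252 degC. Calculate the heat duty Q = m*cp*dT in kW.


Q = m_dot * cp * delta_T
delta_T = 252 - 186 = 66 K
Q = 56 * 2.79 * 66
= 156.24 * 66
= 10311.84 kW

10311.84 kW


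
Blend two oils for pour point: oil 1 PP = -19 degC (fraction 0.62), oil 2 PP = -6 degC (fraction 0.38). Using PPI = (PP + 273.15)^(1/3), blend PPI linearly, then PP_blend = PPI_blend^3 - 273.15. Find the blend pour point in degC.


PPI_1 = (-19 + 273.15)^(1/3) = 6.334272
PPI_2 = (-6 + 273.15)^(1/3) = 6.440482
PPI_blend = 0.62 * 6.334272 + 0.38 * 6.440482 = 6.374632
PP_blend = 6.374632^3 - 273.15 = 259.0391 - 273.15 = -14.11

-14.11 degC


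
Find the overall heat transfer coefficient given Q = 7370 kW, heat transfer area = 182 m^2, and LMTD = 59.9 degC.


From Q = U*A*LMTD, U = Q / (A * LMTD)
U = 7370 / (182 * 59.9) = 7370 / 10901.8 = 0.6760

0.6760 kW/(m^2*K)


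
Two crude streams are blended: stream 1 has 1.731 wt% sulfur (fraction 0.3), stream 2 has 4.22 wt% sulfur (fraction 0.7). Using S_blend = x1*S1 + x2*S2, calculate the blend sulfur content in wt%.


Linear sulfur blending: S_blend = x1*S1 + x2*S2
Contribution 1: 0.3 * 1.731 = 0.5193 wt%
Contribution 2: 0.7 * 4.22 = 2.954 wt%
S_blend = 0.5193 + 2.954 = 3.4733

3.4733 wt%


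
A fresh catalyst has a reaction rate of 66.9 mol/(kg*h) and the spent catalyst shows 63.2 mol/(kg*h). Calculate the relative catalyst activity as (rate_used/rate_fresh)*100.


Activity (%) = (rate_used / rate_fresh) * 100
rate_used = 63.2, rate_fresh = 66.9
= (63.2 / 66.9) * 100
= 0.9447 * 100 = 94.47

94.47 %


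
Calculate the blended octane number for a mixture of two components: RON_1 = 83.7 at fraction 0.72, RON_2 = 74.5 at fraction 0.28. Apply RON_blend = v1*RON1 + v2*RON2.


Linear blending: RON_blend = sum(vi * RONi)
Contribution 1: 0.72 * 83.7 = 60.264
Contribution 2: 0.28 * 74.5 = 20.86
RON_blend = 60.264 + 20.86 = 81.124

81.124


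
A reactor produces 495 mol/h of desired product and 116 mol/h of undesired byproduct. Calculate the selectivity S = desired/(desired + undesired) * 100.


Selectivity = desired / (desired + undesired) * 100
Total products = 495 + 116 = 611 mol/h
S = 495 / 611 * 100
= 0.8101 * 100
= 81.01 %

81.01 %


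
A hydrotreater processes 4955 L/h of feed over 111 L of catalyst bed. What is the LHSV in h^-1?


LHSV = volumetric feed rate / catalyst volume
= 4955 L/h / 111 L
= 44.64 h^-1

44.64 h^-1


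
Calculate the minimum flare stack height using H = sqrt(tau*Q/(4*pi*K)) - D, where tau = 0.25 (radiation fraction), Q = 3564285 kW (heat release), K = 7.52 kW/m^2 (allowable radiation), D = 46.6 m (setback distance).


tau*Q/(4*pi*K) = 0.25 * 3564285 / (4 * pi * 7.52) = 9429.41
sqrt(9429.41) = 97.1051
H = 97.1051 - 46.6 = 50.51

50.51 m


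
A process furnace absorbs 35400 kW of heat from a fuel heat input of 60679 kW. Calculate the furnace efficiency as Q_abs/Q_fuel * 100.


Furnace efficiency = Q_absorbed / Q_fuel * 100
= 35400 / 60679 * 100 = 58.34

58.34 %


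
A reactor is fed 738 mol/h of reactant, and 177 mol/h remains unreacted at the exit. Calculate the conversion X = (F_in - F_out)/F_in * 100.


X = (F_in - F_out) / F_in * 100
Moles reacted = 738 - 177 = 561
X = 561 / 738 * 100
= 0.7602 * 100
= 76.02 %

76.02 %


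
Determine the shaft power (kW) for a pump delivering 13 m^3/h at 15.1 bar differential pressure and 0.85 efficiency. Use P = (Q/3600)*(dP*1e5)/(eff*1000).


Q = 13 / 3600 = 0.00361111 m^3/s
P = 0.00361111 * (15.1 * 1e5) / 0.85 / 1000 = 6.415

6.415 kW


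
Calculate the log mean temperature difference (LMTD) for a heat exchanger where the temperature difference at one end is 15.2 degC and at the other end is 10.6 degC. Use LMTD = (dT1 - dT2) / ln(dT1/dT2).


LMTD = (dT1 - dT2) / ln(dT1/dT2)
= (15.2 - 10.6) / ln(15.2 / 10.6) = 4.6 / 0.360441 = 12.76

12.76 degC


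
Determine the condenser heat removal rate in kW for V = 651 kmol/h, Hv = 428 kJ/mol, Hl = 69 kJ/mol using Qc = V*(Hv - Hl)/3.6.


Qc = 651 * (428 - 69) / 3.6 = 651 * 359 / 3.6 = 64920

64920 kW


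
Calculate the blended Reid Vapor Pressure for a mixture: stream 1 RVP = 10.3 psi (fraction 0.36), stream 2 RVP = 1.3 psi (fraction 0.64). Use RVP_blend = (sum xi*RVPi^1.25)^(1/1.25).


Chevron index: RVP_blend = (sum xi*RVPi^1.25)^(1/1.25)
RVP^1.25 terms: 0.36 * 10.3^1.25 + 0.64 * 1.3^1.25 = 7.53117
RVP_blend = 7.53117^(1/1.25) = 5.029

5.029 psi


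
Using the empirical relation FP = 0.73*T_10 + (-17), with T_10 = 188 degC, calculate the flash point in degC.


FP = 0.73 * 188 + (-17) = 120.24

120.24 degC


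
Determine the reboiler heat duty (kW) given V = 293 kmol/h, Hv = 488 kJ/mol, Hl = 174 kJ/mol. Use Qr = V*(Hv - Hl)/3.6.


Qr = 293 * (488 - 174) / 3.6 = 293 * 314 / 3.6 = 25560

25560 kW


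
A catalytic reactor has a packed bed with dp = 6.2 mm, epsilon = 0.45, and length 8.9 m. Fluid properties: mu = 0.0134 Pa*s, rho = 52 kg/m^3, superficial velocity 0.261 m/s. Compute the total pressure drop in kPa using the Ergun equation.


dp = 6.2 mm = 0.0062 m
Viscous term = 150*0.0134*0.261*(1-0.45)^2 / (0.0062^2*0.45^3) = 45304.5
Inertial term = 1.75*52*0.261^2*(1-0.45) / (0.0062*0.45^3) = 6034.7
dP/L = 45304.5 + 6034.7 = 51339.2 Pa/m
dP = 51339.2 * 8.9 / 1000 = 456.9 kPa

456.9 kPa


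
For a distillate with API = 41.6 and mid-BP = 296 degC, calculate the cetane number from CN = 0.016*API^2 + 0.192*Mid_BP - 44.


CN = 0.016 * 41.6^2 + 0.192 * 296 - 44
CN = 27.68896 + 56.832 - 44 = 40.52096

40.52096


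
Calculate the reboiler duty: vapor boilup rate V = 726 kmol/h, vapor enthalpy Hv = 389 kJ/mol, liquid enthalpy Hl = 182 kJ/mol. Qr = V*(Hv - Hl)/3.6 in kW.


Qr = 726 * (389 - 182) / 3.6 = 726 * 207 / 3.6 = 41740

41740 kW


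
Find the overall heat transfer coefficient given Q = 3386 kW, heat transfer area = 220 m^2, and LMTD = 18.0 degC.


From Q = U*A*LMTD, U = Q / (A * LMTD)
U = 3386 / (220 * 18.0) = 3386 / 3960 = 0.8551

0.8551 kW/(m^2*K)


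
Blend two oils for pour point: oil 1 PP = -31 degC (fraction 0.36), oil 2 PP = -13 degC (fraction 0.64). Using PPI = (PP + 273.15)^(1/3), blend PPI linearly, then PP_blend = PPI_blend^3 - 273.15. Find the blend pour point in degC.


PPI_1 = (-31 + 273.15)^(1/3) = 6.232967
PPI_2 = (-13 + 273.15)^(1/3) = 6.383731
PPI_blend = 0.36 * 6.232967 + 0.64 * 6.383731 = 6.329456
PP_blend = 6.329456^3 - 273.15 = 253.5708 - 273.15 = -19.58

-19.58 degC


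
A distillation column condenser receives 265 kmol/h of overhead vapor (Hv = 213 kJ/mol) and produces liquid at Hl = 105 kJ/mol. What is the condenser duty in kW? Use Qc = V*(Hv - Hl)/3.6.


Qc = 265 * (213 - 105) / 3.6 = 265 * 108 / 3.6 = 7950

7950 kW


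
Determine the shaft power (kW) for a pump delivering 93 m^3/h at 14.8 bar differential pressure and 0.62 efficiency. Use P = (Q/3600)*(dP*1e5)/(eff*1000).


Q = 93 / 3600 = 0.0258333 m^3/s
P = 0.0258333 * (14.8 * 1e5) / 0.62 / 1000 = 61.67

61.67 kW


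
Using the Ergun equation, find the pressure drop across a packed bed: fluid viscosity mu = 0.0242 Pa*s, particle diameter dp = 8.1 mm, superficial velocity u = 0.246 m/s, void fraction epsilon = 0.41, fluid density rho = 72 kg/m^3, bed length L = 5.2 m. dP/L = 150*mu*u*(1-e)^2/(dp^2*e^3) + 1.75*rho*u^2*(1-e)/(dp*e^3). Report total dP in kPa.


dp = 8.1 mm = 0.0081 m
Viscous term = 150*0.0242*0.246*(1-0.41)^2 / (0.0081^2*0.41^3) = 68742.3
Inertial term = 1.75*72*0.246^2*(1-0.41) / (0.0081*0.41^3) = 8058.54
dP/L = 68742.3 + 8058.54 = 76800.8 Pa/m
dP = 76800.8 * 5.2 / 1000 = 399.4 kPa

399.4 kPa


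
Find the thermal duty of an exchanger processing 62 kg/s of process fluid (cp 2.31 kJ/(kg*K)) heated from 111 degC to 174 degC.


Q = m_dot * cp * delta_T
delta_T = 174 - 111 = 63 K
Q = 62 * 2.31 * 63
= 143.22 * 63
= 9022.86 kW

9022.86 kW


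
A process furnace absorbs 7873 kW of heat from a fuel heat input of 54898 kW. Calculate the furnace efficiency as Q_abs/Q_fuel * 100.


Furnace efficiency = Q_absorbed / Q_fuel * 100
= 7873 / 54898 * 100 = 14.34

14.34 %


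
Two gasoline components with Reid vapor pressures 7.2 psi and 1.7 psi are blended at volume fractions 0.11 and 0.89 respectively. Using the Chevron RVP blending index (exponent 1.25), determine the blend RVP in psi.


Chevron index: RVP_blend = (sum xi*RVPi^1.25)^(1/1.25)
RVP^1.25 terms: 0.11 * 7.2^1.25 + 0.89 * 1.7^1.25 = 3.02499
RVP_blend = 3.02499^(1/1.25) = 2.424

2.424 psi


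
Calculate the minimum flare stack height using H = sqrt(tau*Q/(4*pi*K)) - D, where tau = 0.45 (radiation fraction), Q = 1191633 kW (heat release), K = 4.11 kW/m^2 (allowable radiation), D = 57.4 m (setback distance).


tau*Q/(4*pi*K) = 0.45 * 1191633 / (4 * pi * 4.11) = 10382.5
sqrt(10382.5) = 101.895
H = 101.895 - 57.4 = 44.49

44.49 m


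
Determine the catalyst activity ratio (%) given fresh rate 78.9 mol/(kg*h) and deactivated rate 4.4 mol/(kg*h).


Activity (%) = (rate_used / rate_fresh) * 100
rate_used = 4.4, rate_fresh = 78.9
= (4.4 / 78.9) * 100
= 0.05577 * 100 = 5.577

5.577 %


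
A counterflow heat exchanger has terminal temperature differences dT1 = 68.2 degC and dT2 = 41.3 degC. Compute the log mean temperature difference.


LMTD = (dT1 - dT2) / ln(dT1/dT2)
= (68.2 - 41.3) / ln(68.2 / 41.3) = 26.9 / 0.501582 = 53.63

53.63 degC


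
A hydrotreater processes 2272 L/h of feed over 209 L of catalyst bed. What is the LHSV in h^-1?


LHSV = volumetric feed rate / catalyst volume
= 2272 L/h / 209 L
= 10.87 h^-1

10.87 h^-1


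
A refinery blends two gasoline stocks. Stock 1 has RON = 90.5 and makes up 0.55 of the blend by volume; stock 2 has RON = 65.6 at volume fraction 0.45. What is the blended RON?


Linear blending: RON_blend = sum(vi * RONi)
Contribution 1: 0.55 * 90.5 = 49.775
Contribution 2: 0.45 * 65.6 = 29.52
RON_blend = 49.775 + 29.52 = 79.295

79.295


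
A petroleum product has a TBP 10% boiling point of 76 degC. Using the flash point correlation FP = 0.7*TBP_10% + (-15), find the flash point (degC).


FP = 0.7 * 76 + (-15) = 38.2

38.2 degC


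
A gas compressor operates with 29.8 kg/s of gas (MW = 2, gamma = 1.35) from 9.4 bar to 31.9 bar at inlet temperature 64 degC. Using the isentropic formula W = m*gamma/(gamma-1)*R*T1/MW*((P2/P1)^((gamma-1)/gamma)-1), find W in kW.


Isentropic work: W = m*(gamma/(gamma-1))*(R*T1/MW)*((P2/P1)^((gamma-1)/gamma) - 1)
T1 = 64 + 273.15 = 337.15 K
Pressure ratio = 31.9 / 9.4 = 3.39362
Exponent = (1.35 - 1)/1.35 = 0.259259
(P2/P1)^exp - 1 = 3.39362^0.259259 - 1 = 0.372711
W = 29.8 * 1.35 / 0.35 * 8.314 * 337.15 / 2 * 0.372711 = 60040

60040 kW


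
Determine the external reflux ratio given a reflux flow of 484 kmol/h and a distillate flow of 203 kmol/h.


Reflux ratio definition: R = L / D (liquid returned / distillate withdrawn)
L = 484 kmol/h, D = 203 kmol/h
R = 484 / 203 = 2.384

2.384


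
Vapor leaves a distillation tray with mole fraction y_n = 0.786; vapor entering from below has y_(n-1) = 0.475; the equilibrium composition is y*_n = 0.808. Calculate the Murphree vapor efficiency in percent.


Murphree vapor efficiency: EMV = (y_n - y_(n-1)) / (y*_n - y_(n-1)) * 100
EMV = (0.786 - 0.475) / (0.808 - 0.475) * 100 = 0.311 / 0.333 * 100 = 93.39

93.39 %


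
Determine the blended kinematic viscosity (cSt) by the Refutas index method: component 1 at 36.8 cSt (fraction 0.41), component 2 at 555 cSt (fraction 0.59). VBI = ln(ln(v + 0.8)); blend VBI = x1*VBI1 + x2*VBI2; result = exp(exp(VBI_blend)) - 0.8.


Refutas method: VBN_i = 14.534*ln(ln(visc_i + 0.8)) + 10.975, blended linearly by mass fraction; since VBN is linear in VBI_i = ln(ln(visc_i + 0.8)) and the fractions sum to 1, blend VBI directly: visc = exp(exp(VBI_blend)) - 0.8
VBI_1 = ln(ln(36.8 + 0.8)) = 1.28841
VBI_2 = ln(ln(555 + 0.8)) = 1.84378
VBI_blend = 0.41 * 1.28841 + 0.59 * 1.84378 = 1.61608
visc_blend = exp(exp(1.61608)) - 0.8 = 152.6

152.6 cSt


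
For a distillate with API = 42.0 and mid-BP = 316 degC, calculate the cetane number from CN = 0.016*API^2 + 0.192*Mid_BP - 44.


CN = 0.016 * 42.0^2 + 0.192 * 316 - 44
CN = 28.224 + 60.672 - 44 = 44.896

44.896


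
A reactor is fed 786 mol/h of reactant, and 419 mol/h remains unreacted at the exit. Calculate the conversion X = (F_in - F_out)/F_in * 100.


X = (F_in - F_out) / F_in * 100
Moles reacted = 786 - 419 = 367
X = 367 / 786 * 100
= 0.4669 * 100
= 46.69 %

46.69 %


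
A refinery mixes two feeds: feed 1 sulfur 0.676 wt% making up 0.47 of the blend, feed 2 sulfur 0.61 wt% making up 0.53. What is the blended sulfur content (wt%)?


Linear sulfur blending: S_blend = x1*S1 + x2*S2
Contribution 1: 0.47 * 0.676 = 0.31772 wt%
Contribution 2: 0.53 * 0.61 = 0.3233 wt%
S_blend = 0.31772 + 0.3233 = 0.64102

0.64102 wt%


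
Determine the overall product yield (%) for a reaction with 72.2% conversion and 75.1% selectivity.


Overall yield = conversion (%) * selectivity (%) / 100
Conversion = 72.2%, Selectivity = 75.1%
Y = 72.2 * 75.1 / 100
= 54.2222 %

54.2222 %


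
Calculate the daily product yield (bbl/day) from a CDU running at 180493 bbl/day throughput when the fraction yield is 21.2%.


Crude throughput = 180493 bbl/day
Fraction yield = 21.2%
yield = throughput * fraction / 100
yield = 180493 * 21.2 / 100 = 38264.516

38264.516 bbl/day


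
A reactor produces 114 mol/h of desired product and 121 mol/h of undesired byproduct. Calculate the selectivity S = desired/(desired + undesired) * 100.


Selectivity = desired / (desired + undesired) * 100
Total products = 114 + 121 = 235 mol/h
S = 114 / 235 * 100
= 0.4851 * 100
= 48.51 %

48.51 %


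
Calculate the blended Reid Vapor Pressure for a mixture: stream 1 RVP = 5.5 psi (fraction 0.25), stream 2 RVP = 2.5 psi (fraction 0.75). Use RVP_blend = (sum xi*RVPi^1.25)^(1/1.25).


Chevron index: RVP_blend = (sum xi*RVPi^1.25)^(1/1.25)
RVP^1.25 terms: 0.25 * 5.5^1.25 + 0.75 * 2.5^1.25 = 4.46337
RVP_blend = 4.46337^(1/1.25) = 3.309

3.309 psi


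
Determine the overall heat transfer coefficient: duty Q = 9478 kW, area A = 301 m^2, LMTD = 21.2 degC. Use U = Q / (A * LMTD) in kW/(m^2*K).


From Q = U*A*LMTD, U = Q / (A * LMTD)
U = 9478 / (301 * 21.2) = 9478 / 6381.2 = 1.485

1.485 kW/(m^2*K)


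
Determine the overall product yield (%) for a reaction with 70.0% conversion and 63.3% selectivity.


Overall yield = conversion (%) * selectivity (%) / 100
Conversion = 70.0%, Selectivity = 63.3%
Y = 70.0 * 63.3 / 100
= 44.31 %

44.31 %


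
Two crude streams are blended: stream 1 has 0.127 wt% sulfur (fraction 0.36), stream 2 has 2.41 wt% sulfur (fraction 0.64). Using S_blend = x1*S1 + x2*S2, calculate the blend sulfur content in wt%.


Linear sulfur blending: S_blend = x1*S1 + x2*S2
Contribution 1: 0.36 * 0.127 = 0.04572 wt%
Contribution 2: 0.64 * 2.41 = 1.5424 wt%
S_blend = 0.04572 + 1.5424 = 1.58812

1.58812 wt%


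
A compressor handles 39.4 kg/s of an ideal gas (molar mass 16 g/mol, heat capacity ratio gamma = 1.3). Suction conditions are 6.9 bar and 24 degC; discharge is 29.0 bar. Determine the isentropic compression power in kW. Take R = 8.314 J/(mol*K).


Isentropic work: W = m*(gamma/(gamma-1))*(R*T1/MW)*((P2/P1)^((gamma-1)/gamma) - 1)
T1 = 24 + 273.15 = 297.15 K
Pressure ratio = 29.0 / 6.9 = 4.2029
Exponent = (1.3 - 1)/1.3 = 0.230769
(P2/P1)^exp - 1 = 4.2029^0.230769 - 1 = 0.392823
W = 39.4 * 1.3 / 0.3 * 8.314 * 297.15 / 16 * 0.392823 = 10360

10360 kW


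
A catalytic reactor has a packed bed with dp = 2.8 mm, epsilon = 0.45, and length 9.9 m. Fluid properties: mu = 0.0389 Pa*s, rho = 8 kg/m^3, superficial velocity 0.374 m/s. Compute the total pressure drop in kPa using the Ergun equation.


dp = 2.8 mm = 0.0028 m
Viscous term = 150*0.0389*0.374*(1-0.45)^2 / (0.0028^2*0.45^3) = 924026
Inertial term = 1.75*8*0.374^2*(1-0.45) / (0.0028*0.45^3) = 4221.22
dP/L = 924026 + 4221.22 = 928247 Pa/m
dP = 928247 * 9.9 / 1000 = 9190 kPa

9190 kPa


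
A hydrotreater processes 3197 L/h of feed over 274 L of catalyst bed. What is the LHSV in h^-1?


LHSV = volumetric feed rate / catalyst volume
= 3197 L/h / 274 L
= 11.67 h^-1

11.67 h^-1


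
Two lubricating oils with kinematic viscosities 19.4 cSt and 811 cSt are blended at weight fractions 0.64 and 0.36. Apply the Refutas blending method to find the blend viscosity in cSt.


Refutas method: VBN_i = 14.534*ln(ln(visc_i + 0.8)) + 10.975, blended linearly by mass fraction; since VBN is linear in VBI_i = ln(ln(visc_i + 0.8)) and the fractions sum to 1, blend VBI directly: visc = exp(exp(VBI_blend)) - 0.8
VBI_1 = ln(ln(19.4 + 0.8)) = 1.1005
VBI_2 = ln(ln(811 + 0.8)) = 1.902
VBI_blend = 0.64 * 1.1005 + 0.36 * 1.902 = 1.38904
visc_blend = exp(exp(1.38904)) - 0.8 = 54.40

54.40 cSt


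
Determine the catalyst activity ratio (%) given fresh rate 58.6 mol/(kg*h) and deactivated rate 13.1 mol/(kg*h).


Activity (%) = (rate_used / rate_fresh) * 100
rate_used = 13.1, rate_fresh = 58.6
= (13.1 / 58.6) * 100
= 0.2235 * 100 = 22.35

22.35 %


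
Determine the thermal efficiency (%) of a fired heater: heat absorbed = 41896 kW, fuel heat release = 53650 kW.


Furnace efficiency = Q_absorbed / Q_fuel * 100
= 41896 / 53650 * 100 = 78.09

78.09 %


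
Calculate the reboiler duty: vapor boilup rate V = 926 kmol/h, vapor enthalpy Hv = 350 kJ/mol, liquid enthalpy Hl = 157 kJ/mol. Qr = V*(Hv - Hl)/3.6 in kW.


Qr = 926 * (350 - 157) / 3.6 = 926 * 193 / 3.6 = 49640

49640 kW


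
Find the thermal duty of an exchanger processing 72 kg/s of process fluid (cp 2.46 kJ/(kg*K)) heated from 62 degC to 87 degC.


Q = m_dot * cp * delta_T
delta_T = 87 - 62 = 25 K
Q = 72 * 2.46 * 25
= 177.12 * 25
= 4428 kW

4428 kW


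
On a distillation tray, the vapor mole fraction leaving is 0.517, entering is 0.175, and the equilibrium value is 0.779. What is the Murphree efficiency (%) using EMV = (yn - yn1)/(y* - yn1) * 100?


Murphree vapor efficiency: EMV = (y_n - y_(n-1)) / (y*_n - y_(n-1)) * 100
EMV = (0.517 - 0.175) / (0.779 - 0.175) * 100 = 0.342 / 0.604 * 100 = 56.62

56.62 %


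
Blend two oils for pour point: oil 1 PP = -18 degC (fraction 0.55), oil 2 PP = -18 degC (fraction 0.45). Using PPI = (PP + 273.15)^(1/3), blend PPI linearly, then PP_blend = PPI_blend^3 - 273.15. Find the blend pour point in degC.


PPI_1 = (-18 + 273.15)^(1/3) = 6.342569
PPI_2 = (-18 + 273.15)^(1/3) = 6.342569
PPI_blend = 0.55 * 6.342569 + 0.45 * 6.342569 = 6.342569
PP_blend = 6.342569^3 - 273.15 = 255.15 - 273.15 = -18

-18 degC


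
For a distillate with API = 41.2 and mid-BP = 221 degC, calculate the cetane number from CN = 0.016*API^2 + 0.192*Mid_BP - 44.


CN = 0.016 * 41.2^2 + 0.192 * 221 - 44
CN = 27.15904 + 42.432 - 44 = 25.59104

25.59104


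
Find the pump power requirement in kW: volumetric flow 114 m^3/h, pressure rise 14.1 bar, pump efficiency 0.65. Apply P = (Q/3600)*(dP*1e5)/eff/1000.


Q = 114 / 3600 = 0.0316667 m^3/s
P = 0.0316667 * (14.1 * 1e5) / 0.65 / 1000 = 68.69

68.69 kW


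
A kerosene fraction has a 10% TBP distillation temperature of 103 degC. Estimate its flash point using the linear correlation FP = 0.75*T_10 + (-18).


FP = 0.75 * 103 + (-18) = 59.25

59.25 degC


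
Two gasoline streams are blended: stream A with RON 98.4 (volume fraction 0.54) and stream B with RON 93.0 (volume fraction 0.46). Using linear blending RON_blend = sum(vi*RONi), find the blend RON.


Linear blending: RON_blend = sum(vi * RONi)
Contribution 1: 0.54 * 98.4 = 53.136
Contribution 2: 0.46 * 93.0 = 42.78
RON_blend = 53.136 + 42.78 = 95.916

95.916


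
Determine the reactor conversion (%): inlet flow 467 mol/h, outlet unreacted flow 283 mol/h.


X = (F_in - F_out) / F_in * 100
Moles reacted = 467 - 283 = 184
X = 184 / 467 * 100
= 0.3940 * 100
= 39.40 %

39.40 %


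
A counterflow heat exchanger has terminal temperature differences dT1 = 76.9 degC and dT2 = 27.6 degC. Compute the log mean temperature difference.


LMTD = (dT1 - dT2) / ln(dT1/dT2)
= (76.9 - 27.6) / ln(76.9 / 27.6) = 49.3 / 1.02469 = 48.11

48.11 degC


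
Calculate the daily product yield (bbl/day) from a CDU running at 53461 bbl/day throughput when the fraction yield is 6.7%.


Crude throughput = 53461 bbl/day
Fraction yield = 6.7%
yield = throughput * fraction / 100
yield = 53461 * 6.7 / 100 = 3581.887

3581.887 bbl/day


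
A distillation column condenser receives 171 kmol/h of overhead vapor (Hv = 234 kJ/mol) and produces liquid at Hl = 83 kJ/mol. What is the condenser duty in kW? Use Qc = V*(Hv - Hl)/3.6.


Qc = 171 * (234 - 83) / 3.6 = 171 * 151 / 3.6 = 7172

7172 kW


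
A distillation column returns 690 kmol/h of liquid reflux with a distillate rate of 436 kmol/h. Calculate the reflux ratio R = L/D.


Reflux ratio definition: R = L / D (liquid returned / distillate withdrawn)
L = 690 kmol/h, D = 436 kmol/h
R = 690 / 436 = 1.583

1.583


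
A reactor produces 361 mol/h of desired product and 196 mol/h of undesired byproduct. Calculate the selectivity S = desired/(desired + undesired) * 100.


Selectivity = desired / (desired + undesired) * 100
Total products = 361 + 196 = 557 mol/h
S = 361 / 557 * 100
= 0.6481 * 100
= 64.81 %

64.81 %


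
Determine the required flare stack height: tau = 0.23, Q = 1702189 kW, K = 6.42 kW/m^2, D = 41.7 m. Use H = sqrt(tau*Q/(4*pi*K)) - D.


tau*Q/(4*pi*K) = 0.23 * 1702189 / (4 * pi * 6.42) = 4852.78
sqrt(4852.78) = 69.6619
H = 69.6619 - 41.7 = 27.96

27.96 m


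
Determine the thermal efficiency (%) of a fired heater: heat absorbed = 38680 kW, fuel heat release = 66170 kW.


Furnace efficiency = Q_absorbed / Q_fuel * 100
= 38680 / 66170 * 100 = 58.46

58.46 %


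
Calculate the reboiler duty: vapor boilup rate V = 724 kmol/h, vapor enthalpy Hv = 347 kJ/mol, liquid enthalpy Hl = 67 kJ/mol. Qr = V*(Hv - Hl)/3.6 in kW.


Qr = 724 * (347 - 67) / 3.6 = 724 * 280 / 3.6 = 56310

56310 kW


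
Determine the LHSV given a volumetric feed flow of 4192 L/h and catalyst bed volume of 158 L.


LHSV = volumetric feed rate / catalyst volume
= 4192 L/h / 158 L
= 26.53 h^-1

26.53 h^-1


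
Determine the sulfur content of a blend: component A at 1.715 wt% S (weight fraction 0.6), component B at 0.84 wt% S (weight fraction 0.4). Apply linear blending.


Linear sulfur blending: S_blend = x1*S1 + x2*S2
Contribution 1: 0.6 * 1.715 = 1.029 wt%
Contribution 2: 0.4 * 0.84 = 0.336 wt%
S_blend = 1.029 + 0.336 = 1.365

1.365 wt%


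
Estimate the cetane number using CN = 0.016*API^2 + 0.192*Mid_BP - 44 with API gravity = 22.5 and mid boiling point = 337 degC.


CN = 0.016 * 22.5^2 + 0.192 * 337 - 44
CN = 8.1 + 64.704 - 44 = 28.804

28.804


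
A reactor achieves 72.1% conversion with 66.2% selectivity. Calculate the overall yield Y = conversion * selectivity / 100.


Overall yield = conversion (%) * selectivity (%) / 100
Conversion = 72.1%, Selectivity = 66.2%
Y = 72.1 * 66.2 / 100
= 47.7302 %

47.7302 %


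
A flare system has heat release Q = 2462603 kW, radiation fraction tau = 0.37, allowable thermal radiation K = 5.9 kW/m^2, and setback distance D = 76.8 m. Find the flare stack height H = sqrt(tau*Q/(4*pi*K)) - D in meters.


tau*Q/(4*pi*K) = 0.37 * 2462603 / (4 * pi * 5.9) = 12289.5
sqrt(12289.5) = 110.858
H = 110.858 - 76.8 = 34.06

34.06 m


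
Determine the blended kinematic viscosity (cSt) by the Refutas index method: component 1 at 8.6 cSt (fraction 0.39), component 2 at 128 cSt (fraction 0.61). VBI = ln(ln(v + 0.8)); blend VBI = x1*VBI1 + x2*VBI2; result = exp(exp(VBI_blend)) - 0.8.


Refutas method: VBN_i = 14.534*ln(ln(visc_i + 0.8)) + 10.975, blended linearly by mass fraction; since VBN is linear in VBI_i = ln(ln(visc_i + 0.8)) and the fractions sum to 1, blend VBI directly: visc = exp(exp(VBI_blend)) - 0.8
VBI_1 = ln(ln(8.6 + 0.8)) = 0.806793
VBI_2 = ln(ln(128 + 0.8)) = 1.58068
VBI_blend = 0.39 * 0.806793 + 0.61 * 1.58068 = 1.27886
visc_blend = exp(exp(1.27886)) - 0.8 = 35.53

35.53 cSt


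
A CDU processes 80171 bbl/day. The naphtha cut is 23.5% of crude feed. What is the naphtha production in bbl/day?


Crude throughput = 80171 bbl/day
Fraction yield = 23.5%
yield = throughput * fraction / 100
yield = 80171 * 23.5 / 100 = 18840.185

18840.185 bbl/day


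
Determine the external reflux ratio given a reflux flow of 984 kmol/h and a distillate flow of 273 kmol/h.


Reflux ratio definition: R = L / D (liquid returned / distillate withdrawn)
L = 984 kmol/h, D = 273 kmol/h
R = 984 / 273 = 3.604

3.604


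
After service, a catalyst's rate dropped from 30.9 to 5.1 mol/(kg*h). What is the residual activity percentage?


Activity (%) = (rate_used / rate_fresh) * 100
rate_used = 5.1, rate_fresh = 30.9
= (5.1 / 30.9) * 100
= 0.1650 * 100 = 16.50

16.50 %


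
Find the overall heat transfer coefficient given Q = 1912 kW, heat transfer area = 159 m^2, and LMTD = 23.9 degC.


From Q = U*A*LMTD, U = Q / (A * LMTD)
U = 1912 / (159 * 23.9) = 1912 / 3800.1 = 0.5031

0.5031 kW/(m^2*K)


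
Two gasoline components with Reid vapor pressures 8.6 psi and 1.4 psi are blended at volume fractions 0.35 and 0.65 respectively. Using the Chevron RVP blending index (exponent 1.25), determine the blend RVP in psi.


Chevron index: RVP_blend = (sum xi*RVPi^1.25)^(1/1.25)
RVP^1.25 terms: 0.35 * 8.6^1.25 + 0.65 * 1.4^1.25 = 6.14441
RVP_blend = 6.14441^(1/1.25) = 4.274

4.274 psi
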